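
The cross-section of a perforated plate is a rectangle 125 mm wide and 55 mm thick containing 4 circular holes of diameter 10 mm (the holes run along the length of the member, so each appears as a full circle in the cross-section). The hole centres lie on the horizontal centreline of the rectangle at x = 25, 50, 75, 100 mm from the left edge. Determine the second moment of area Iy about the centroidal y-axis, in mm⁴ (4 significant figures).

Iy ≈ 8.704 × 10⁶ mm⁴

Treat the section as a set of non-overlapping primitives; coordinates are from the bounding-box lower-left.
Plate: 125 × 55, A = 6 875 mm², x = 62.5 mm, Ī = 8 951 823 mm⁴.
Hole 1 (subtracted): ⌀10, A = 78.5398 mm², x = 25 mm, Ī = 490.874 mm⁴.
Hole 2 (subtracted): ⌀10, A = 78.5398 mm², x = 50 mm, Ī = 490.874 mm⁴.
Hole 3 (subtracted): ⌀10, A = 78.5398 mm², x = 75 mm, Ī = 490.874 mm⁴.
Hole 4 (subtracted): ⌀10, A = 78.5398 mm², x = 100 mm, Ī = 490.874 mm⁴.
By symmetry the centroid is at mid-width, x̄ = 62.5 mm.
Transfer each piece to the centroidal y-axis using Ī + A·d² with d = x − 62.5:
  plate: d = 0 mm → contributes +8 951 823 mm⁴
  hole 1: d = -37.5 mm → contributes −110 937 mm⁴
  hole 2: d = -12.5 mm → contributes −12762.7 mm⁴
  hole 3: d = 12.5 mm → contributes −12762.7 mm⁴
  hole 4: d = 37.5 mm → contributes −110 937 mm⁴
Total I = 8 704 422 mm⁴.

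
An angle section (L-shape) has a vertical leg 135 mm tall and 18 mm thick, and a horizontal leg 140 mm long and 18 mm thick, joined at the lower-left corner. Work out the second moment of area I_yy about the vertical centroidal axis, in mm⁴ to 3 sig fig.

I_yy ≈ 8.44 × 10⁶ mm⁴

Break the section into simple shapes (no overlaps), measuring from the bottom-left corner of the bounding box.
Vertical leg: 18 × 135, A = 2 430 mm², x = 9 mm, Ī = 65 610 mm⁴.
Horizontal leg (remainder): 122 × 18, A = 2 196 mm², x = 79 mm, Ī = 2 723 772 mm⁴.
Centroid: x̄ = ΣA·x / ΣA = 42.23 mm.
Transfer each piece to the vertical centroidal axis using Ī + A·d² with d = x − 42.23:
  vertical leg: d = -33.23 mm → contributes +2 748 827 mm⁴
  horizontal leg (remainder): d = 36.77 mm → contributes +5 692 905 mm⁴
Total I = 8 441 732 mm⁴.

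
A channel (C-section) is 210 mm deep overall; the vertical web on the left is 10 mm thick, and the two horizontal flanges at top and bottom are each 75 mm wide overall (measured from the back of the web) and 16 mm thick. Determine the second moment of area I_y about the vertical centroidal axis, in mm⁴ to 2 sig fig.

I_y ≈ 2.2 × 10⁶ mm⁴

Decompose the section into non-overlapping parts with the origin at the bottom-left of its bounding rectangle.
Web: 10 × 210, A = 2 100 mm², x = 5 mm, Ī = 17 500 mm⁴.
Top flange (beyond web): 65 × 16, A = 1 040 mm², x = 42.5 mm, Ī = 366 167 mm⁴.
Bottom flange (beyond web): 65 × 16, A = 1 040 mm², x = 42.5 mm, Ī = 366 167 mm⁴.
Centroid: x̄ = ΣA·x / ΣA = 23.66 mm.
Transfer each piece to the vertical centroidal axis using Ī + A·d² with d = x − 23.66:
  web: d = -18.66 mm → contributes +748 733 mm⁴
  top flange (beyond web): d = 18.84 mm → contributes +735 299 mm⁴
  bottom flange (beyond web): d = 18.84 mm → contributes +735 299 mm⁴
Total I = 2 219 331 mm⁴.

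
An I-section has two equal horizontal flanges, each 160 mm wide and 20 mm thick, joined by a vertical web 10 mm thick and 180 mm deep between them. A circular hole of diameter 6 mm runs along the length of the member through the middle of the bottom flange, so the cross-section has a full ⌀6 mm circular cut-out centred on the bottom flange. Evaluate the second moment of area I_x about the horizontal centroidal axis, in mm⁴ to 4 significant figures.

Treat the section as a set of non-overlapping primitives; coordinates are from the bounding-box lower-left.
Bottom flange: 160 × 20, A = 3 200 mm², y = 10 mm, Ī = 106 667 mm⁴.
Web: 10 × 180, A = 1 800 mm², y = 110 mm, Ī = 4 860 000 mm⁴.
Top flange: 160 × 20, A = 3 200 mm², y = 210 mm, Ī = 106 667 mm⁴.
Hole (subtracted): ⌀6, A = 28.2743 mm², y = 10 mm, Ī = 63.6173 mm⁴.
Centroid: ȳ = ΣA·y / ΣA = 110.346 mm.
Transfer each piece to the horizontal centroidal axis using Ī + A·d² with d = y − 110.346:
  bottom flange: d = -100.346 mm → contributes +32 328 491 mm⁴
  web: d = -0.346002 mm → contributes +4 860 215 mm⁴
  top flange: d = 99.654 mm → contributes +31 885 608 mm⁴
  hole: d = -100.346 mm → contributes −284 767 mm⁴
Total I = 68 789 548 mm⁴.

I_x ≈ 6.879 × 10⁷ mm⁴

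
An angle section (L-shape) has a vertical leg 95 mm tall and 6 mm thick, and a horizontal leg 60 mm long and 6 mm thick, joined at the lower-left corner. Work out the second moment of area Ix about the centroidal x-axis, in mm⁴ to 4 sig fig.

Ix ≈ 8.387 × 10⁵ mm⁴

Treat the section as a set of non-overlapping primitives; coordinates are from the bounding-box lower-left.
Vertical leg: 6 × 95, A = 570 mm², y = 47.5 mm, Ī = 428 688 mm⁴.
Horizontal leg (remainder): 54 × 6, A = 324 mm², y = 3 mm, Ī = 972 mm⁴.
Centroid: ȳ = ΣA·y / ΣA = 31.3725 mm.
Transfer each piece to the centroidal x-axis using Ī + A·d² with d = y − 31.3725:
  vertical leg: d = 16.1275 mm → contributes +576 943 mm⁴
  horizontal leg (remainder): d = -28.3725 mm → contributes +261 791 mm⁴
Total I = 838 734 mm⁴.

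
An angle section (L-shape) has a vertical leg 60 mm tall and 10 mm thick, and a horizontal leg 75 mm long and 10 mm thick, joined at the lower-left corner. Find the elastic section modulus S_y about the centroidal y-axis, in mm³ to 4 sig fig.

Split into non-overlapping primitives; take the origin at the lower-left of the bounding box.
Vertical leg: 10 × 60, A = 600 mm², x = 5 mm, Ī = 5 000 mm⁴.
Horizontal leg (remainder): 65 × 10, A = 650 mm², x = 42.5 mm, Ī = 228 854 mm⁴.
Centroid: x̄ = ΣA·x / ΣA = 24.5 mm.
Transfer each piece to the centroidal y-axis using Ī + A·d² with d = x − 24.5:
  vertical leg: d = -19.5 mm → contributes +233 150 mm⁴
  horizontal leg (remainder): d = 18 mm → contributes +439 454 mm⁴
Total I = 672 604 mm⁴.
Extreme fibre distance c = 50.5 mm; S = I/c = 13318.9 mm³.

S_y ≈ 1.332 × 10⁴ mm³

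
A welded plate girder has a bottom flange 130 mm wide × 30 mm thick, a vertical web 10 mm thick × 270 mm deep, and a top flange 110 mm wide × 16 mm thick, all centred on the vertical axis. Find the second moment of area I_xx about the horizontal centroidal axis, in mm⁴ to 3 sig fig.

Treat the section as a set of non-overlapping primitives; coordinates are from the bounding-box lower-left.
Bottom plate: 130 × 30, A = 3 900 mm², y = 15 mm, Ī = 292 500 mm⁴.
Web plate: 10 × 270, A = 2 700 mm², y = 165 mm, Ī = 16 402 500 mm⁴.
Top plate: 110 × 16, A = 1 760 mm², y = 308 mm, Ī = 37 547 mm⁴.
Centroid: ȳ = ΣA·y / ΣA = 125.13 mm.
Transfer each piece to the horizontal centroidal axis using Ī + A·d² with d = y − 125.13:
  bottom plate: d = -110.13 mm → contributes +47 593 407 mm⁴
  web plate: d = 39.871 mm → contributes +20 694 641 mm⁴
  top plate: d = 182.87 mm → contributes +58 894 999 mm⁴
Total I = 127 183 047 mm⁴.

I_xx ≈ 1.27 × 10⁸ mm⁴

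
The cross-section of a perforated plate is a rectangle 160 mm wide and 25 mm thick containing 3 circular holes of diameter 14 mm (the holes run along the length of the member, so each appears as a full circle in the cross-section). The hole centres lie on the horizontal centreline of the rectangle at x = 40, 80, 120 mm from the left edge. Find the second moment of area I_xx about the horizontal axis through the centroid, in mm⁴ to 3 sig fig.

I_xx ≈ 2.03 × 10⁵ mm⁴

Split into non-overlapping primitives; take the origin at the lower-left of the bounding box.
Plate: 160 × 25, A = 4 000 mm², y = 12.5 mm, Ī = 208 333 mm⁴.
Hole 1 (subtracted): ⌀14, A = 153.94 mm², y = 12.5 mm, Ī = 1885.7 mm⁴.
Hole 2 (subtracted): ⌀14, A = 153.94 mm², y = 12.5 mm, Ī = 1885.7 mm⁴.
Hole 3 (subtracted): ⌀14, A = 153.94 mm², y = 12.5 mm, Ī = 1885.7 mm⁴.
By symmetry the centroid is at mid-height, ȳ = 12.5 mm.
All pieces are centred on the horizontal axis through the centroid, so I = ΣĪ (holes subtracted) = 202 676 mm⁴.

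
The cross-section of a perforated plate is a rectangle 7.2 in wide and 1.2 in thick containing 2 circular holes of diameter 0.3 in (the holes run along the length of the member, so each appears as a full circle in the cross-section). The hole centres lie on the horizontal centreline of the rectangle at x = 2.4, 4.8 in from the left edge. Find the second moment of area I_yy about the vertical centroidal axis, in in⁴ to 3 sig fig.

I_yy ≈ 37.1 in⁴

Treat the section as a set of non-overlapping primitives; coordinates are from the bounding-box lower-left.
Plate: 7.2 × 1.2, A = 8.64 in², x = 3.6 in, Ī = 37.325 in⁴.
Hole 1 (subtracted): ⌀0.3, A = 0.070686 in², x = 2.4 in, Ī = 0.00039761 in⁴.
Hole 2 (subtracted): ⌀0.3, A = 0.070686 in², x = 4.8 in, Ī = 0.00039761 in⁴.
By symmetry the centroid is at mid-width, x̄ = 3.6 in.
Transfer each piece to the vertical centroidal axis using Ī + A·d² with d = x − 3.6:
  plate: d = 0 in → contributes +37.325 in⁴
  hole 1: d = -1.2 in → contributes −0.10219 in⁴
  hole 2: d = 1.2 in → contributes −0.10219 in⁴
Total I = 37.12 in⁴.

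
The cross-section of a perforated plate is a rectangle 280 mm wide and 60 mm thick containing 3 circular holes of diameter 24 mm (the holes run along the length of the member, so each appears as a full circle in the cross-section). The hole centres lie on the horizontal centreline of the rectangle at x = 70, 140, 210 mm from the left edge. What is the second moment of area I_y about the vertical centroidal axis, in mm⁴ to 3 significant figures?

I_y ≈ 1.05 × 10⁸ mm⁴

Break the section into simple shapes (no overlaps), measuring from the bottom-left corner of the bounding box.
Plate: 280 × 60, A = 16 800 mm², x = 140 mm, Ī = 109 760 000 mm⁴.
Hole 1 (subtracted): ⌀24, A = 452.39 mm², x = 70 mm, Ī = 16 286 mm⁴.
Hole 2 (subtracted): ⌀24, A = 452.39 mm², x = 140 mm, Ī = 16 286 mm⁴.
Hole 3 (subtracted): ⌀24, A = 452.39 mm², x = 210 mm, Ī = 16 286 mm⁴.
By symmetry the centroid is at mid-width, x̄ = 140 mm.
Transfer each piece to the vertical centroidal axis using Ī + A·d² with d = x − 140:
  plate: d = 0 mm → contributes +109 760 000 mm⁴
  hole 1: d = -70 mm → contributes −2 232 994 mm⁴
  hole 2: d = 0 mm → contributes −16 286 mm⁴
  hole 3: d = 70 mm → contributes −2 232 994 mm⁴
Total I = 105 277 726 mm⁴.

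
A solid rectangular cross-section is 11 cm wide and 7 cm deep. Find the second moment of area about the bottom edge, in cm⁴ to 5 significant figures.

The section: 11 × 7, A = 77 cm², y = 3.5 cm, Ī = 314.4167 cm⁴.
Transfer it to the base of the section using Ī + A·d² with d = y − 0:
  the section: d = 3.5 cm → contributes +1257.667 cm⁴
Total I = 1257.667 cm⁴.

I_base ≈ 1257.7 cm⁴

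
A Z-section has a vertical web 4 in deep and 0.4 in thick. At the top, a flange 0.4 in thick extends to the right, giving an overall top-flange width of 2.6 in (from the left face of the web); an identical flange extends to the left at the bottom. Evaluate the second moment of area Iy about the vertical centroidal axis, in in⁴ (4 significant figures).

Decompose the section into non-overlapping parts with the origin at the bottom-left of its bounding rectangle.
Web: 0.4 × 4, A = 1.6 in², x = 2.4 in, Ī = 0.0213333 in⁴.
Top flange (beyond web): 2.2 × 0.4, A = 0.88 in², x = 3.7 in, Ī = 0.354933 in⁴.
Bottom flange (beyond web): 2.2 × 0.4, A = 0.88 in², x = 1.1 in, Ī = 0.354933 in⁴.
Centroid: x̄ = ΣA·x / ΣA = 2.4 in.
Transfer each piece to the vertical centroidal axis using Ī + A·d² with d = x − 2.4:
  web: d = 0 in → contributes +0.0213333 in⁴
  top flange (beyond web): d = 1.3 in → contributes +1.84213 in⁴
  bottom flange (beyond web): d = -1.3 in → contributes +1.84213 in⁴
Total I = 3.7056 in⁴.

Iy ≈ 3.706 in⁴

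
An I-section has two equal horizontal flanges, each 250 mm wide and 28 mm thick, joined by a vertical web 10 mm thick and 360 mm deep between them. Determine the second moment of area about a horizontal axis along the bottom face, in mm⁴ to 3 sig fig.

Treat the section as a set of non-overlapping primitives; coordinates are from the bounding-box lower-left.
Bottom flange: 250 × 28, A = 7 000 mm², y = 14 mm, Ī = 457 333 mm⁴.
Web: 10 × 360, A = 3 600 mm², y = 208 mm, Ī = 38 880 000 mm⁴.
Top flange: 250 × 28, A = 7 000 mm², y = 402 mm, Ī = 457 333 mm⁴.
Transfer each piece to the bottom edge using Ī + A·d² with d = y − 0:
  bottom flange: d = 14 mm → contributes +1 829 333 mm⁴
  web: d = 208 mm → contributes +194 630 400 mm⁴
  top flange: d = 402 mm → contributes +1 131 685 333 mm⁴
Total I = 1 328 145 067 mm⁴.

I_base ≈ 1.33 × 10⁹ mm⁴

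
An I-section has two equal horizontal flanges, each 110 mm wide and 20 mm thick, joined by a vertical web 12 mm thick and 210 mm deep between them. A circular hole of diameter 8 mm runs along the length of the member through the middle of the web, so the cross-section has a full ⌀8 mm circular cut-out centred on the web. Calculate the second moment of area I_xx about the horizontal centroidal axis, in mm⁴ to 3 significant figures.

I_xx ≈ 6.76 × 10⁷ mm⁴

Treat the section as a set of non-overlapping primitives; coordinates are from the bounding-box lower-left.
Bottom flange: 110 × 20, A = 2 200 mm², y = 10 mm, Ī = 73 333 mm⁴.
Web: 12 × 210, A = 2 520 mm², y = 125 mm, Ī = 9 261 000 mm⁴.
Top flange: 110 × 20, A = 2 200 mm², y = 240 mm, Ī = 73 333 mm⁴.
Hole (subtracted): ⌀8, A = 50.265 mm², y = 125 mm, Ī = 201.06 mm⁴.
By symmetry the centroid is at mid-height, ȳ = 125 mm.
Transfer each piece to the horizontal centroidal axis using Ī + A·d² with d = y − 125:
  bottom flange: d = -115 mm → contributes +29 168 333 mm⁴
  web: d = 0 mm → contributes +9 261 000 mm⁴
  top flange: d = 115 mm → contributes +29 168 333 mm⁴
  hole: d = 0 mm → contributes −201.06 mm⁴
Total I = 67 597 466 mm⁴.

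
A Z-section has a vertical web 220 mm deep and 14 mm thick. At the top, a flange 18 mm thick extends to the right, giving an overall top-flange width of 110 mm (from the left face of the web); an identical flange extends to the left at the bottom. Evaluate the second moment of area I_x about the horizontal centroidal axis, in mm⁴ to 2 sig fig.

Break the section into simple shapes (no overlaps), measuring from the bottom-left corner of the bounding box.
Web: 14 × 220, A = 3 080 mm², y = 110 mm, Ī = 12 422 667 mm⁴.
Top flange (beyond web): 96 × 18, A = 1 728 mm², y = 211 mm, Ī = 46 656 mm⁴.
Bottom flange (beyond web): 96 × 18, A = 1 728 mm², y = 9 mm, Ī = 46 656 mm⁴.
Centroid: ȳ = ΣA·y / ΣA = 110 mm.
Transfer each piece to the horizontal centroidal axis using Ī + A·d² with d = y − 110:
  web: d = 0 mm → contributes +12 422 667 mm⁴
  top flange (beyond web): d = 101 mm → contributes +17 673 984 mm⁴
  bottom flange (beyond web): d = -101 mm → contributes +17 673 984 mm⁴
Total I = 47 770 635 mm⁴.

I_x ≈ 4.8 × 10⁷ mm⁴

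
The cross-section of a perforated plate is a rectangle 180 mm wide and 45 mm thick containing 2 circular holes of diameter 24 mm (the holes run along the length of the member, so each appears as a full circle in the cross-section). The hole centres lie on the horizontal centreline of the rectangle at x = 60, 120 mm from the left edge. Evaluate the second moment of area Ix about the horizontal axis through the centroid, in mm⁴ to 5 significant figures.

Treat the section as a set of non-overlapping primitives; coordinates are from the bounding-box lower-left.
Plate: 180 × 45, A = 8 100 mm², y = 22.5 mm, Ī = 1 366 875 mm⁴.
Hole 1 (subtracted): ⌀24, A = 452.3893 mm², y = 22.5 mm, Ī = 16286.02 mm⁴.
Hole 2 (subtracted): ⌀24, A = 452.3893 mm², y = 22.5 mm, Ī = 16286.02 mm⁴.
By symmetry the centroid is at mid-height, ȳ = 22.5 mm.
All pieces are centred on the horizontal axis through the centroid, so I = ΣĪ (holes subtracted) = 1 334 303 mm⁴.

Ix ≈ 1.3343 × 10⁶ mm⁴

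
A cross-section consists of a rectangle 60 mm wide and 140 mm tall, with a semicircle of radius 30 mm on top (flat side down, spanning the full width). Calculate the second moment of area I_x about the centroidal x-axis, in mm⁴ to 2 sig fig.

I_x ≈ 2.2 × 10⁷ mm⁴

Decompose the section into non-overlapping parts with the origin at the bottom-left of its bounding rectangle.
Rectangular body: 60 × 140, A = 8 400 mm², y = 70 mm, Ī = 13 720 000 mm⁴.
Semicircular cap: semicircle r = 30, A = 1 414 mm², y = 152.7 mm, Ī = 88 903 mm⁴.
Centroid: ȳ = ΣA·y / ΣA = 81.92 mm.
Transfer each piece to the centroidal x-axis using Ī + A·d² with d = y − 81.92:
  rectangular body: d = -11.92 mm → contributes +14 913 131 mm⁴
  semicircular cap: d = 70.81 mm → contributes +7 178 232 mm⁴
Total I = 22 091 363 mm⁴.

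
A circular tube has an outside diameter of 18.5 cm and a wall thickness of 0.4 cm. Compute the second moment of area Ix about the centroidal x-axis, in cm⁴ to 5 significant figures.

Decompose the section into non-overlapping parts with the origin at the bottom-left of its bounding rectangle.
Outer circle: ⌀18.5, A = 268.8025 cm², y = 9.25 cm, Ī = 5749.854 cm⁴.
Bore (subtracted): ⌀17.7, A = 246.0574 cm², y = 9.25 cm, Ī = 4817.957 cm⁴.
By symmetry the centroid is at mid-height, ȳ = 9.25 cm.
All pieces are centred on the centroidal x-axis, so I = ΣĪ (holes subtracted) = 931.8964 cm⁴.

Ix ≈ 931.90 cm⁴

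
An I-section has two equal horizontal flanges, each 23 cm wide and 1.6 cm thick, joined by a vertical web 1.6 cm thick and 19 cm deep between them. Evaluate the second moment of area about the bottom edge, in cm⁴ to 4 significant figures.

I_base ≈ 2.155 × 10⁴ cm⁴

Split into non-overlapping primitives; take the origin at the lower-left of the bounding box.
Bottom flange: 23 × 1.6, A = 36.8 cm², y = 0.8 cm, Ī = 7.85067 cm⁴.
Web: 1.6 × 19, A = 30.4 cm², y = 11.1 cm, Ī = 914.533 cm⁴.
Top flange: 23 × 1.6, A = 36.8 cm², y = 21.4 cm, Ī = 7.85067 cm⁴.
Transfer each piece to the base of the section using Ī + A·d² with d = y − 0:
  bottom flange: d = 0.8 cm → contributes +31.4027 cm⁴
  web: d = 11.1 cm → contributes +4660.12 cm⁴
  top flange: d = 21.4 cm → contributes +16860.8 cm⁴
Total I = 21552.3 cm⁴.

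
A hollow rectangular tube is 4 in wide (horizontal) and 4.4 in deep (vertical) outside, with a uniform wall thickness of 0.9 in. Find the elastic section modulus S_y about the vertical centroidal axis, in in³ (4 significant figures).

S_y ≈ 10.58 in³

Treat the section as a set of non-overlapping primitives; coordinates are from the bounding-box lower-left.
Outer rectangle: 4 × 4.4, A = 17.6 in², x = 2 in, Ī = 23.4667 in⁴.
Inner void (subtracted): 2.2 × 2.6, A = 5.72 in², x = 2 in, Ī = 2.30707 in⁴.
By symmetry the centroid is at mid-width, x̄ = 2 in.
All pieces are centred on the vertical centroidal axis, so I = ΣĪ (holes subtracted) = 21.1596 in⁴.
Extreme fibre distance c = 2 in; S = I/c = 10.5798 in³.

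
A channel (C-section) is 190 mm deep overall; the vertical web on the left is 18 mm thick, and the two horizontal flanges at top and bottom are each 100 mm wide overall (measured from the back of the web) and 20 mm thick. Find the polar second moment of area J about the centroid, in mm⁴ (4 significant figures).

J ≈ 4.021 × 10⁷ mm⁴

Treat the section as a set of non-overlapping primitives; coordinates are from the bounding-box lower-left.
Web: 18 × 190, A = 3 420 mm², y = 95 mm, Ī = 10 288 500 mm⁴.
Top flange (beyond web): 82 × 20, A = 1 640 mm², y = 180 mm, Ī = 54666.7 mm⁴.
Bottom flange (beyond web): 82 × 20, A = 1 640 mm², y = 10 mm, Ī = 54666.7 mm⁴.
By symmetry the centroid is at mid-height, ȳ = 95 mm.
Transfer each piece to the centroidal x-axis using Ī + A·d² with d = y − 95:
  web: d = 0 mm → contributes +10 288 500 mm⁴
  top flange (beyond web): d = 85 mm → contributes +11 903 667 mm⁴
  bottom flange (beyond web): d = -85 mm → contributes +11 903 667 mm⁴
Total I = 34 095 833 mm⁴.
For the y-axis: x̄ = 33.4776 mm.
Repeating about the centroidal y-axis gives I_y = 6 115 905 mm⁴.
Polar second moment: J = I_x + I_y = 40 211 738 mm⁴.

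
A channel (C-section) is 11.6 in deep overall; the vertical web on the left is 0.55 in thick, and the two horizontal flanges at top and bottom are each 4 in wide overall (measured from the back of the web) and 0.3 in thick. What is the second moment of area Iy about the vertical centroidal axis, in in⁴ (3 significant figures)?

Iy ≈ 8.47 in⁴

Treat the section as a set of non-overlapping primitives; coordinates are from the bounding-box lower-left.
Web: 0.55 × 11.6, A = 6.38 in², x = 0.275 in, Ī = 0.16083 in⁴.
Top flange (beyond web): 3.45 × 0.3, A = 1.035 in², x = 2.275 in, Ī = 1.0266 in⁴.
Bottom flange (beyond web): 3.45 × 0.3, A = 1.035 in², x = 2.275 in, Ī = 1.0266 in⁴.
Centroid: x̄ = ΣA·x / ΣA = 0.76494 in.
Transfer each piece to the vertical centroidal axis using Ī + A·d² with d = x − 0.76494:
  web: d = -0.48994 in → contributes +1.6923 in⁴
  top flange (beyond web): d = 1.5101 in → contributes +3.3867 in⁴
  bottom flange (beyond web): d = 1.5101 in → contributes +3.3867 in⁴
Total I = 8.4657 in⁴.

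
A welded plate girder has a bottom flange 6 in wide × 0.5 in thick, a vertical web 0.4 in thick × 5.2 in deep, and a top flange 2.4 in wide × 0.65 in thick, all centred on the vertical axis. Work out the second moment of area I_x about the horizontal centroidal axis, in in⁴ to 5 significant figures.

I_x ≈ 40.125 in⁴

Split into non-overlapping primitives; take the origin at the lower-left of the bounding box.
Bottom plate: 6 × 0.5, A = 3 in², y = 0.25 in, Ī = 0.0625 in⁴.
Web plate: 0.4 × 5.2, A = 2.08 in², y = 3.1 in, Ī = 4.686933 in⁴.
Top plate: 2.4 × 0.65, A = 1.56 in², y = 6.025 in, Ī = 0.054925 in⁴.
Centroid: ȳ = ΣA·y / ΣA = 2.499548 in.
Transfer each piece to the horizontal centroidal axis using Ī + A·d² with d = y − 2.499548:
  bottom plate: d = -2.249548 in → contributes +15.2439 in⁴
  web plate: d = 0.6004518 in → contributes +5.436861 in⁴
  top plate: d = 3.525452 in → contributes +19.44387 in⁴
Total I = 40.12463 in⁴.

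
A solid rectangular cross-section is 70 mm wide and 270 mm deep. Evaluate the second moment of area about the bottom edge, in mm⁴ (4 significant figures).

I_base ≈ 4.593 × 10⁸ mm⁴

The section: 70 × 270, A = 18 900 mm², y = 135 mm, Ī = 114 817 500 mm⁴.
Transfer it to the bottom edge using Ī + A·d² with d = y − 0:
  the section: d = 135 mm → contributes +459 270 000 mm⁴
Total I = 459 270 000 mm⁴.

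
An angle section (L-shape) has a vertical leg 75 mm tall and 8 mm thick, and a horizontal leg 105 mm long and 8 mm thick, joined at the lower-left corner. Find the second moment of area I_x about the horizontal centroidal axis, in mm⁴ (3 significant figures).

I_x ≈ 6.65 × 10⁵ mm⁴

Treat the section as a set of non-overlapping primitives; coordinates are from the bounding-box lower-left.
Vertical leg: 8 × 75, A = 600 mm², y = 37.5 mm, Ī = 281 250 mm⁴.
Horizontal leg (remainder): 97 × 8, A = 776 mm², y = 4 mm, Ī = 4138.7 mm⁴.
Centroid: ȳ = ΣA·y / ΣA = 18.608 mm.
Transfer each piece to the horizontal centroidal axis using Ī + A·d² with d = y − 18.608:
  vertical leg: d = 18.892 mm → contributes +495 405 mm⁴
  horizontal leg (remainder): d = -14.608 mm → contributes +169 722 mm⁴
Total I = 665 127 mm⁴.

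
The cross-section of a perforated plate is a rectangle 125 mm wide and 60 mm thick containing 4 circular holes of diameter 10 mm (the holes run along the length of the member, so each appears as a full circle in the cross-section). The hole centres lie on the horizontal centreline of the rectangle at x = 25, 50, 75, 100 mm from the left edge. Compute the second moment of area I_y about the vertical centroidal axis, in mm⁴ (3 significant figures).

I_y ≈ 9.52 × 10⁶ mm⁴

Break the section into simple shapes (no overlaps), measuring from the bottom-left corner of the bounding box.
Plate: 125 × 60, A = 7 500 mm², x = 62.5 mm, Ī = 9 765 625 mm⁴.
Hole 1 (subtracted): ⌀10, A = 78.54 mm², x = 25 mm, Ī = 490.87 mm⁴.
Hole 2 (subtracted): ⌀10, A = 78.54 mm², x = 50 mm, Ī = 490.87 mm⁴.
Hole 3 (subtracted): ⌀10, A = 78.54 mm², x = 75 mm, Ī = 490.87 mm⁴.
Hole 4 (subtracted): ⌀10, A = 78.54 mm², x = 100 mm, Ī = 490.87 mm⁴.
By symmetry the centroid is at mid-width, x̄ = 62.5 mm.
Transfer each piece to the vertical centroidal axis using Ī + A·d² with d = x − 62.5:
  plate: d = 0 mm → contributes +9 765 625 mm⁴
  hole 1: d = -37.5 mm → contributes −110 937 mm⁴
  hole 2: d = -12.5 mm → contributes −12 763 mm⁴
  hole 3: d = 12.5 mm → contributes −12 763 mm⁴
  hole 4: d = 37.5 mm → contributes −110 937 mm⁴
Total I = 9 518 225 mm⁴.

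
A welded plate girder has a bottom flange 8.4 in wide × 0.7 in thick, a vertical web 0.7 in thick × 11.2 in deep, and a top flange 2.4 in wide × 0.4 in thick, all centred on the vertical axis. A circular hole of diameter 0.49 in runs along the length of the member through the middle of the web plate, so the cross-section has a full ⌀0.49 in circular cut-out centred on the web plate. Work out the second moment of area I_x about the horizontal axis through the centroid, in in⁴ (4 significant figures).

Break the section into simple shapes (no overlaps), measuring from the bottom-left corner of the bounding box.
Bottom plate: 8.4 × 0.7, A = 5.88 in², y = 0.35 in, Ī = 0.2401 in⁴.
Web plate: 0.7 × 11.2, A = 7.84 in², y = 6.3 in, Ī = 81.9541 in⁴.
Top plate: 2.4 × 0.4, A = 0.96 in², y = 12.1 in, Ī = 0.0128 in⁴.
Hole (subtracted): ⌀0.49, A = 0.188574 in², y = 6.3 in, Ī = 0.00282979 in⁴.
Centroid: ȳ = ΣA·y / ΣA = 4.26997 in.
Transfer each piece to the horizontal axis through the centroid using Ī + A·d² with d = y − 4.26997:
  bottom plate: d = -3.91997 in → contributes +90.5932 in⁴
  web plate: d = 2.03003 in → contributes +114.263 in⁴
  top plate: d = 7.83003 in → contributes +58.8698 in⁴
  hole: d = 2.03003 in → contributes −0.779946 in⁴
Total I = 262.946 in⁴.

I_x ≈ 262.9 in⁴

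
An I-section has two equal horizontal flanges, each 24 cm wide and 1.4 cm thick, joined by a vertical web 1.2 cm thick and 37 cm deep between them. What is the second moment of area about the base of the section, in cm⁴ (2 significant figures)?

Decompose the section into non-overlapping parts with the origin at the bottom-left of its bounding rectangle.
Bottom flange: 24 × 1.4, A = 33.6 cm², y = 0.7 cm, Ī = 5.488 cm⁴.
Web: 1.2 × 37, A = 44.4 cm², y = 19.9 cm, Ī = 5 065 cm⁴.
Top flange: 24 × 1.4, A = 33.6 cm², y = 39.1 cm, Ī = 5.488 cm⁴.
Transfer each piece to a horizontal axis along the bottom face using Ī + A·d² with d = y − 0:
  bottom flange: d = 0.7 cm → contributes +21.95 cm⁴
  web: d = 19.9 cm → contributes +22 648 cm⁴
  top flange: d = 39.1 cm → contributes +51 374 cm⁴
Total I = 74 044 cm⁴.

I_base ≈ 7.4 × 10⁴ cm⁴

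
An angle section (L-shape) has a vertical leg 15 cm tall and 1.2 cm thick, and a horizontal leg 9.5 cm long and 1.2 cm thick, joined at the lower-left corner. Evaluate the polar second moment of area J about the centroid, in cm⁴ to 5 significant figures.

Split into non-overlapping primitives; take the origin at the lower-left of the bounding box.
Vertical leg: 1.2 × 15, A = 18 cm², y = 7.5 cm, Ī = 337.5 cm⁴.
Horizontal leg (remainder): 8.3 × 1.2, A = 9.96 cm², y = 0.6 cm, Ī = 1.1952 cm⁴.
Centroid: ȳ = ΣA·y / ΣA = 5.04206 cm.
Transfer each piece to the centroidal x-axis using Ī + A·d² with d = y − 5.04206:
  vertical leg: d = 2.45794 cm → contributes +446.2464 cm⁴
  horizontal leg (remainder): d = -4.44206 cm → contributes +197.7249 cm⁴
Total I = 643.9713 cm⁴.
For the y-axis: x̄ = 2.29206 cm.
Repeating about the centroidal y-axis gives I_y = 204.0098 cm⁴.
Polar second moment: J = I_x + I_y = 847.9812 cm⁴.

J ≈ 847.98 cm⁴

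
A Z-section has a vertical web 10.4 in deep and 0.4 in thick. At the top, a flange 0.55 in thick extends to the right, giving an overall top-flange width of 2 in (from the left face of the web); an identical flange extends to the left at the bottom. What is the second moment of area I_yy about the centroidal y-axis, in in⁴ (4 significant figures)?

I_yy ≈ 2.191 in⁴

Split into non-overlapping primitives; take the origin at the lower-left of the bounding box.
Web: 0.4 × 10.4, A = 4.16 in², x = 1.8 in, Ī = 0.0554667 in⁴.
Top flange (beyond web): 1.6 × 0.55, A = 0.88 in², x = 2.8 in, Ī = 0.187733 in⁴.
Bottom flange (beyond web): 1.6 × 0.55, A = 0.88 in², x = 0.8 in, Ī = 0.187733 in⁴.
Centroid: x̄ = ΣA·x / ΣA = 1.8 in.
Transfer each piece to the centroidal y-axis using Ī + A·d² with d = x − 1.8:
  web: d = 0 in → contributes +0.0554667 in⁴
  top flange (beyond web): d = 1 in → contributes +1.06773 in⁴
  bottom flange (beyond web): d = -1 in → contributes +1.06773 in⁴
Total I = 2.19093 in⁴.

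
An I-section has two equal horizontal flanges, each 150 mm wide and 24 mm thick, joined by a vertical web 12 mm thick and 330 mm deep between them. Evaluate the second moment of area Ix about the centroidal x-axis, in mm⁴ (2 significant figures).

Treat the section as a set of non-overlapping primitives; coordinates are from the bounding-box lower-left.
Bottom flange: 150 × 24, A = 3 600 mm², y = 12 mm, Ī = 172 800 mm⁴.
Web: 12 × 330, A = 3 960 mm², y = 189 mm, Ī = 35 937 000 mm⁴.
Top flange: 150 × 24, A = 3 600 mm², y = 366 mm, Ī = 172 800 mm⁴.
By symmetry the centroid is at mid-height, ȳ = 189 mm.
Transfer each piece to the centroidal x-axis using Ī + A·d² with d = y − 189:
  bottom flange: d = -177 mm → contributes +112 957 200 mm⁴
  web: d = 0 mm → contributes +35 937 000 mm⁴
  top flange: d = 177 mm → contributes +112 957 200 mm⁴
Total I = 261 851 400 mm⁴.

Ix ≈ 2.6 × 10⁸ mm⁴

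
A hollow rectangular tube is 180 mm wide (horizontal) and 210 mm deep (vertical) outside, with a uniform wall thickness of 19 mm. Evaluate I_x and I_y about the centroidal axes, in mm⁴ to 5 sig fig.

Treat the section as a set of non-overlapping primitives; coordinates are from the bounding-box lower-left.
Outer rectangle: 180 × 210, A = 37 800 mm², y = 105 mm, Ī = 138 915 000 mm⁴.
Inner void (subtracted): 142 × 172, A = 24 424 mm², y = 105 mm, Ī = 60 213 301 mm⁴.
By symmetry the centroid is at mid-height, ȳ = 105 mm.
All pieces are centred on the centroidal x-axis, so I = ΣĪ (holes subtracted) = 78 701 699 mm⁴.
Repeating about the centroidal y-axis gives I_y = 61 019 539 mm⁴.

I_x ≈ 7.8702 × 10⁷ mm⁴, I_y ≈ 6.1020 × 10⁷ mm⁴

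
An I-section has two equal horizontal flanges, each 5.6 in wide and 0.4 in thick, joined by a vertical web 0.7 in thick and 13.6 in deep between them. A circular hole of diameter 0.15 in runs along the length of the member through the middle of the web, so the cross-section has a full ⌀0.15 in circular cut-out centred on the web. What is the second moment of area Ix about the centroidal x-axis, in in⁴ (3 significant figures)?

Split into non-overlapping primitives; take the origin at the lower-left of the bounding box.
Bottom flange: 5.6 × 0.4, A = 2.24 in², y = 0.2 in, Ī = 0.029867 in⁴.
Web: 0.7 × 13.6, A = 9.52 in², y = 7.2 in, Ī = 146.73 in⁴.
Top flange: 5.6 × 0.4, A = 2.24 in², y = 14.2 in, Ī = 0.029867 in⁴.
Hole (subtracted): ⌀0.15, A = 0.017671 in², y = 7.2 in, Ī = 0.00002485 in⁴.
By symmetry the centroid is at mid-height, ȳ = 7.2 in.
Transfer each piece to the centroidal x-axis using Ī + A·d² with d = y − 7.2:
  bottom flange: d = -7 in → contributes +109.79 in⁴
  web: d = 0 in → contributes +146.73 in⁴
  top flange: d = 7 in → contributes +109.79 in⁴
  hole: d = 0 in → contributes −0.00002485 in⁴
Total I = 366.31 in⁴.

Ix ≈ 366 in⁴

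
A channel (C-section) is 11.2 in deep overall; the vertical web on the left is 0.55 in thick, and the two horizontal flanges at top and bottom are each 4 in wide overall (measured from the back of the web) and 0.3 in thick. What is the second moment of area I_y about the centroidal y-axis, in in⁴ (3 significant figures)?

I_y ≈ 8.41 in⁴

Treat the section as a set of non-overlapping primitives; coordinates are from the bounding-box lower-left.
Web: 0.55 × 11.2, A = 6.16 in², x = 0.275 in, Ī = 0.15528 in⁴.
Top flange (beyond web): 3.45 × 0.3, A = 1.035 in², x = 2.275 in, Ī = 1.0266 in⁴.
Bottom flange (beyond web): 3.45 × 0.3, A = 1.035 in², x = 2.275 in, Ī = 1.0266 in⁴.
Centroid: x̄ = ΣA·x / ΣA = 0.77804 in.
Transfer each piece to the centroidal y-axis using Ī + A·d² with d = x − 0.77804:
  web: d = -0.50304 in → contributes +1.7141 in⁴
  top flange (beyond web): d = 1.497 in → contributes +3.3459 in⁴
  bottom flange (beyond web): d = 1.497 in → contributes +3.3459 in⁴
Total I = 8.4059 in⁴.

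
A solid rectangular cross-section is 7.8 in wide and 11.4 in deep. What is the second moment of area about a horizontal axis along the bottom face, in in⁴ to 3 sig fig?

The section: 7.8 × 11.4, A = 88.92 in², y = 5.7 in, Ī = 963 in⁴.
Transfer it to the base of the section using Ī + A·d² with d = y − 0:
  the section: d = 5.7 in → contributes +3 852 in⁴
Total I = 3 852 in⁴.

I_base ≈ 3850 in⁴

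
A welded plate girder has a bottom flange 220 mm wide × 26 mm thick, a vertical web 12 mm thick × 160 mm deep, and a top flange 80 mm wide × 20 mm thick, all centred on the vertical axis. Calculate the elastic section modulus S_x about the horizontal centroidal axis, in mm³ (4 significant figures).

S_x ≈ 3.565 × 10⁵ mm³

Decompose the section into non-overlapping parts with the origin at the bottom-left of its bounding rectangle.
Bottom plate: 220 × 26, A = 5 720 mm², y = 13 mm, Ī = 322 227 mm⁴.
Web plate: 12 × 160, A = 1 920 mm², y = 106 mm, Ī = 4 096 000 mm⁴.
Top plate: 80 × 20, A = 1 600 mm², y = 196 mm, Ī = 53333.3 mm⁴.
Centroid: ȳ = ΣA·y / ΣA = 64.013 mm.
Transfer each piece to the horizontal centroidal axis using Ī + A·d² with d = y − 64.013:
  bottom plate: d = -51.013 mm → contributes +15 207 525 mm⁴
  web plate: d = 41.987 mm → contributes +7 480 786 mm⁴
  top plate: d = 131.987 mm → contributes +27 926 248 mm⁴
Total I = 50 614 558 mm⁴.
Extreme fibre distance c = 141.987 mm; S = I/c = 356 473 mm³.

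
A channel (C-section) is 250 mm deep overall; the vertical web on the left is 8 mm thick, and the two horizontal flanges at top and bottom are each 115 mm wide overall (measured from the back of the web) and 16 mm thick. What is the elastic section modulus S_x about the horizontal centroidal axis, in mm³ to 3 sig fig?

S_x ≈ 4.59 × 10⁵ mm³

Split into non-overlapping primitives; take the origin at the lower-left of the bounding box.
Web: 8 × 250, A = 2 000 mm², y = 125 mm, Ī = 10 416 667 mm⁴.
Top flange (beyond web): 107 × 16, A = 1 712 mm², y = 242 mm, Ī = 36 523 mm⁴.
Bottom flange (beyond web): 107 × 16, A = 1 712 mm², y = 8 mm, Ī = 36 523 mm⁴.
By symmetry the centroid is at mid-height, ȳ = 125 mm.
Transfer each piece to the horizontal centroidal axis using Ī + A·d² with d = y − 125:
  web: d = 0 mm → contributes +10 416 667 mm⁴
  top flange (beyond web): d = 117 mm → contributes +23 472 091 mm⁴
  bottom flange (beyond web): d = -117 mm → contributes +23 472 091 mm⁴
Total I = 57 360 848 mm⁴.
Extreme fibre distance c = 125 mm; S = I/c = 458 887 mm³.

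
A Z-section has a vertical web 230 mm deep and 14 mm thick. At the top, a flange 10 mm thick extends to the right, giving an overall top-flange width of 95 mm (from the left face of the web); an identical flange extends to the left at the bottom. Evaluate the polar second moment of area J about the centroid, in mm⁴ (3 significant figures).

Break the section into simple shapes (no overlaps), measuring from the bottom-left corner of the bounding box.
Web: 14 × 230, A = 3 220 mm², y = 115 mm, Ī = 14 194 833 mm⁴.
Top flange (beyond web): 81 × 10, A = 810 mm², y = 225 mm, Ī = 6 750 mm⁴.
Bottom flange (beyond web): 81 × 10, A = 810 mm², y = 5 mm, Ī = 6 750 mm⁴.
Centroid: ȳ = ΣA·y / ΣA = 115 mm.
Transfer each piece to the centroidal x-axis using Ī + A·d² with d = y − 115:
  web: d = 0 mm → contributes +14 194 833 mm⁴
  top flange (beyond web): d = 110 mm → contributes +9 807 750 mm⁴
  bottom flange (beyond web): d = -110 mm → contributes +9 807 750 mm⁴
Total I = 33 810 333 mm⁴.
For the y-axis: x̄ = 88 mm.
Repeating about the centroidal y-axis gives I_y = 4 593 453 mm⁴.
Polar second moment: J = I_x + I_y = 38 403 787 mm⁴.

J ≈ 3.84 × 10⁷ mm⁴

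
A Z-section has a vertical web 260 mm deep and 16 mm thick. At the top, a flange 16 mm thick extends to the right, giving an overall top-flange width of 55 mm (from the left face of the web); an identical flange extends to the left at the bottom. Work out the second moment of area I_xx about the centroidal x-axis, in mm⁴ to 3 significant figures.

I_xx ≈ 4.20 × 10⁷ mm⁴

Split into non-overlapping primitives; take the origin at the lower-left of the bounding box.
Web: 16 × 260, A = 4 160 mm², y = 130 mm, Ī = 23 434 667 mm⁴.
Top flange (beyond web): 39 × 16, A = 624 mm², y = 252 mm, Ī = 13 312 mm⁴.
Bottom flange (beyond web): 39 × 16, A = 624 mm², y = 8 mm, Ī = 13 312 mm⁴.
Centroid: ȳ = ΣA·y / ΣA = 130 mm.
Transfer each piece to the centroidal x-axis using Ī + A·d² with d = y − 130:
  web: d = 0 mm → contributes +23 434 667 mm⁴
  top flange (beyond web): d = 122 mm → contributes +9 300 928 mm⁴
  bottom flange (beyond web): d = -122 mm → contributes +9 300 928 mm⁴
Total I = 42 036 523 mm⁴.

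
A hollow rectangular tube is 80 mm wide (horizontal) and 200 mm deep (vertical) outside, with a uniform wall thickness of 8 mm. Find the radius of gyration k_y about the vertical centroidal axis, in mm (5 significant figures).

k_y ≈ 32.690 mm

Decompose the section into non-overlapping parts with the origin at the bottom-left of its bounding rectangle.
Outer rectangle: 80 × 200, A = 16 000 mm², x = 40 mm, Ī = 8 533 333 mm⁴.
Inner void (subtracted): 64 × 184, A = 11 776 mm², x = 40 mm, Ī = 4 019 541 mm⁴.
By symmetry the centroid is at mid-width, x̄ = 40 mm.
All pieces are centred on the vertical centroidal axis, so I = ΣĪ (holes subtracted) = 4 513 792 mm⁴.
Radius of gyration: k = √(I/A) = √(4 513 792 / 4 224) = 32.68954 mm.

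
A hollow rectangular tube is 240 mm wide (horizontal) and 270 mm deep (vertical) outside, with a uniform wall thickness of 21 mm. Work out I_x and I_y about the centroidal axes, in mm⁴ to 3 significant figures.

Split into non-overlapping primitives; take the origin at the lower-left of the bounding box.
Outer rectangle: 240 × 270, A = 64 800 mm², y = 135 mm, Ī = 393 660 000 mm⁴.
Inner void (subtracted): 198 × 228, A = 45 144 mm², y = 135 mm, Ī = 195 563 808 mm⁴.
By symmetry the centroid is at mid-height, ȳ = 135 mm.
All pieces are centred on the centroidal x-axis, so I = ΣĪ (holes subtracted) = 198 096 192 mm⁴.
Repeating about the centroidal y-axis gives I_y = 163 554 552 mm⁴.

I_x ≈ 1.98 × 10⁸ mm⁴, I_y ≈ 1.64 × 10⁸ mm⁴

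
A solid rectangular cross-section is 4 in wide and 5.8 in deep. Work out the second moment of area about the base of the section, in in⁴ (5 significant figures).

I_base ≈ 260.15 in⁴

The section: 4 × 5.8, A = 23.2 in², y = 2.9 in, Ī = 65.03733 in⁴.
Transfer it to the base of the section using Ī + A·d² with d = y − 0:
  the section: d = 2.9 in → contributes +260.1493 in⁴
Total I = 260.1493 in⁴.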